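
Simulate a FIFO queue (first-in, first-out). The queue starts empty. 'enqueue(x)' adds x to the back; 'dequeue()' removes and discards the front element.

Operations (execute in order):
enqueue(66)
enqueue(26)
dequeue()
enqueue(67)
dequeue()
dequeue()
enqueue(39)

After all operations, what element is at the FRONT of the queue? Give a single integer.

enqueue(66): queue = [66]
enqueue(26): queue = [66, 26]
dequeue(): queue = [26]
enqueue(67): queue = [26, 67]
dequeue(): queue = [67]
dequeue(): queue = []
enqueue(39): queue = [39]

Answer: 39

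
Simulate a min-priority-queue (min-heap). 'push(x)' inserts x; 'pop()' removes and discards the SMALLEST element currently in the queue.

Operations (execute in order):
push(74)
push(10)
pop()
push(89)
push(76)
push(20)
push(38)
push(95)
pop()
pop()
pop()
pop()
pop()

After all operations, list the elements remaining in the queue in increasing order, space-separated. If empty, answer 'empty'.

Answer: 95

Derivation:
push(74): heap contents = [74]
push(10): heap contents = [10, 74]
pop() → 10: heap contents = [74]
push(89): heap contents = [74, 89]
push(76): heap contents = [74, 76, 89]
push(20): heap contents = [20, 74, 76, 89]
push(38): heap contents = [20, 38, 74, 76, 89]
push(95): heap contents = [20, 38, 74, 76, 89, 95]
pop() → 20: heap contents = [38, 74, 76, 89, 95]
pop() → 38: heap contents = [74, 76, 89, 95]
pop() → 74: heap contents = [76, 89, 95]
pop() → 76: heap contents = [89, 95]
pop() → 89: heap contents = [95]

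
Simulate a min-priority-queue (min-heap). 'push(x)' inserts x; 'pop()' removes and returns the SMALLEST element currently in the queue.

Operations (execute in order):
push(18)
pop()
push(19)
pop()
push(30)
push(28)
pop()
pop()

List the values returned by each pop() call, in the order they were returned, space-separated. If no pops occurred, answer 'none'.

Answer: 18 19 28 30

Derivation:
push(18): heap contents = [18]
pop() → 18: heap contents = []
push(19): heap contents = [19]
pop() → 19: heap contents = []
push(30): heap contents = [30]
push(28): heap contents = [28, 30]
pop() → 28: heap contents = [30]
pop() → 30: heap contents = []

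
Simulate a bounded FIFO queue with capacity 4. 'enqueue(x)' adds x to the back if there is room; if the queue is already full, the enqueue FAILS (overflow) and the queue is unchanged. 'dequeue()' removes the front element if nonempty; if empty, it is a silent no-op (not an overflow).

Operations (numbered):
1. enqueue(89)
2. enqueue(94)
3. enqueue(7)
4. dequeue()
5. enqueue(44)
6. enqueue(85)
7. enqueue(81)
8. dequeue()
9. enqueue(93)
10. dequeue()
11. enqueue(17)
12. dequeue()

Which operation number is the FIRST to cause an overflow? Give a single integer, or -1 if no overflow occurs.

Answer: 7

Derivation:
1. enqueue(89): size=1
2. enqueue(94): size=2
3. enqueue(7): size=3
4. dequeue(): size=2
5. enqueue(44): size=3
6. enqueue(85): size=4
7. enqueue(81): size=4=cap → OVERFLOW (fail)
8. dequeue(): size=3
9. enqueue(93): size=4
10. dequeue(): size=3
11. enqueue(17): size=4
12. dequeue(): size=3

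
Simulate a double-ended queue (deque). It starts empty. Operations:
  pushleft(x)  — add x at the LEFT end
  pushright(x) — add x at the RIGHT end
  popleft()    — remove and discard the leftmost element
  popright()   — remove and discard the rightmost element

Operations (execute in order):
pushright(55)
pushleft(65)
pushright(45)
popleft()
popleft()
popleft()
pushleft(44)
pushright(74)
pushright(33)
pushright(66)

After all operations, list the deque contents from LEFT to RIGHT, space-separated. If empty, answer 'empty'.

Answer: 44 74 33 66

Derivation:
pushright(55): [55]
pushleft(65): [65, 55]
pushright(45): [65, 55, 45]
popleft(): [55, 45]
popleft(): [45]
popleft(): []
pushleft(44): [44]
pushright(74): [44, 74]
pushright(33): [44, 74, 33]
pushright(66): [44, 74, 33, 66]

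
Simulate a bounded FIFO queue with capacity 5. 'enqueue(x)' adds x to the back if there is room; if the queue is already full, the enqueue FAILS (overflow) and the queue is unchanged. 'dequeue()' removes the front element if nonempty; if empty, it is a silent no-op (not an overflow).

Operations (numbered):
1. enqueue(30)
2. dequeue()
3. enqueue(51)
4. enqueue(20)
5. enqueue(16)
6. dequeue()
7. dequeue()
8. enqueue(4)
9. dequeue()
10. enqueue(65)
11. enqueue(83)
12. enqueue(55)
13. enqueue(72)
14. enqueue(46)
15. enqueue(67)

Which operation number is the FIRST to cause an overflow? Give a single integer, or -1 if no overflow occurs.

Answer: 14

Derivation:
1. enqueue(30): size=1
2. dequeue(): size=0
3. enqueue(51): size=1
4. enqueue(20): size=2
5. enqueue(16): size=3
6. dequeue(): size=2
7. dequeue(): size=1
8. enqueue(4): size=2
9. dequeue(): size=1
10. enqueue(65): size=2
11. enqueue(83): size=3
12. enqueue(55): size=4
13. enqueue(72): size=5
14. enqueue(46): size=5=cap → OVERFLOW (fail)
15. enqueue(67): size=5=cap → OVERFLOW (fail)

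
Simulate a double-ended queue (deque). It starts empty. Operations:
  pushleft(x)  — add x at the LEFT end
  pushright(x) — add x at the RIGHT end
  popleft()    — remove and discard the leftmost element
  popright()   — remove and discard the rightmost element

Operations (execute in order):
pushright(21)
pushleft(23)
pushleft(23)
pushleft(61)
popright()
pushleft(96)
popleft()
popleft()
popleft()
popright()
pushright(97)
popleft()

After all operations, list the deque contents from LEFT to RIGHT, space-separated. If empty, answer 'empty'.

Answer: empty

Derivation:
pushright(21): [21]
pushleft(23): [23, 21]
pushleft(23): [23, 23, 21]
pushleft(61): [61, 23, 23, 21]
popright(): [61, 23, 23]
pushleft(96): [96, 61, 23, 23]
popleft(): [61, 23, 23]
popleft(): [23, 23]
popleft(): [23]
popright(): []
pushright(97): [97]
popleft(): []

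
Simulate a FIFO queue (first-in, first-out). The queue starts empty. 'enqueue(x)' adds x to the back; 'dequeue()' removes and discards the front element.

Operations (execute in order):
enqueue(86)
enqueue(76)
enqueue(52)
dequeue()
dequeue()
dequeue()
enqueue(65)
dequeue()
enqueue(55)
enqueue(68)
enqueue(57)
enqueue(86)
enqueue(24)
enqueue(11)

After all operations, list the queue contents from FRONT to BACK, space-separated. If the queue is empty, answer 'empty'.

Answer: 55 68 57 86 24 11

Derivation:
enqueue(86): [86]
enqueue(76): [86, 76]
enqueue(52): [86, 76, 52]
dequeue(): [76, 52]
dequeue(): [52]
dequeue(): []
enqueue(65): [65]
dequeue(): []
enqueue(55): [55]
enqueue(68): [55, 68]
enqueue(57): [55, 68, 57]
enqueue(86): [55, 68, 57, 86]
enqueue(24): [55, 68, 57, 86, 24]
enqueue(11): [55, 68, 57, 86, 24, 11]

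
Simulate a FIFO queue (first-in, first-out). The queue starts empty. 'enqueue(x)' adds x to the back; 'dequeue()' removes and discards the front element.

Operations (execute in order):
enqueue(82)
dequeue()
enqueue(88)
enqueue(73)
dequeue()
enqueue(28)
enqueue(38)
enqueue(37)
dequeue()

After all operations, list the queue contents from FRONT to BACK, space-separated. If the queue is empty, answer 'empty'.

enqueue(82): [82]
dequeue(): []
enqueue(88): [88]
enqueue(73): [88, 73]
dequeue(): [73]
enqueue(28): [73, 28]
enqueue(38): [73, 28, 38]
enqueue(37): [73, 28, 38, 37]
dequeue(): [28, 38, 37]

Answer: 28 38 37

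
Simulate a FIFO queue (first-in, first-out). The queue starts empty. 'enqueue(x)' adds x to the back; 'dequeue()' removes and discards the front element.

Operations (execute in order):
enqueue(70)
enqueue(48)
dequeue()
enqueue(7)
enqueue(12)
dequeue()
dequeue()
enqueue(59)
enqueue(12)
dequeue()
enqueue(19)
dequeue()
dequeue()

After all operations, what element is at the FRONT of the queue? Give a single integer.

Answer: 19

Derivation:
enqueue(70): queue = [70]
enqueue(48): queue = [70, 48]
dequeue(): queue = [48]
enqueue(7): queue = [48, 7]
enqueue(12): queue = [48, 7, 12]
dequeue(): queue = [7, 12]
dequeue(): queue = [12]
enqueue(59): queue = [12, 59]
enqueue(12): queue = [12, 59, 12]
dequeue(): queue = [59, 12]
enqueue(19): queue = [59, 12, 19]
dequeue(): queue = [12, 19]
dequeue(): queue = [19]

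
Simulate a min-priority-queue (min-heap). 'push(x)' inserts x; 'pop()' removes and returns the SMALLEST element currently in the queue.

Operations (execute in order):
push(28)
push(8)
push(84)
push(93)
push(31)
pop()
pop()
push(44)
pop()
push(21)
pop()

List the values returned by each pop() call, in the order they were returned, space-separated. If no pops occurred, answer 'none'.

push(28): heap contents = [28]
push(8): heap contents = [8, 28]
push(84): heap contents = [8, 28, 84]
push(93): heap contents = [8, 28, 84, 93]
push(31): heap contents = [8, 28, 31, 84, 93]
pop() → 8: heap contents = [28, 31, 84, 93]
pop() → 28: heap contents = [31, 84, 93]
push(44): heap contents = [31, 44, 84, 93]
pop() → 31: heap contents = [44, 84, 93]
push(21): heap contents = [21, 44, 84, 93]
pop() → 21: heap contents = [44, 84, 93]

Answer: 8 28 31 21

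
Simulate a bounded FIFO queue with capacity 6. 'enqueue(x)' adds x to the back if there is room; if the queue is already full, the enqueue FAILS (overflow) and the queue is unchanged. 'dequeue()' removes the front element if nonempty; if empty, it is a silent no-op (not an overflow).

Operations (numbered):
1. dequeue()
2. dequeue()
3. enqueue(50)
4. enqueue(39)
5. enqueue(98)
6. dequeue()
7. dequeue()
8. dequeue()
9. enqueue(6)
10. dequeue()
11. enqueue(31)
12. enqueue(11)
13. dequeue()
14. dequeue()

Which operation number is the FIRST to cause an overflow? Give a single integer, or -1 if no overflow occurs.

1. dequeue(): empty, no-op, size=0
2. dequeue(): empty, no-op, size=0
3. enqueue(50): size=1
4. enqueue(39): size=2
5. enqueue(98): size=3
6. dequeue(): size=2
7. dequeue(): size=1
8. dequeue(): size=0
9. enqueue(6): size=1
10. dequeue(): size=0
11. enqueue(31): size=1
12. enqueue(11): size=2
13. dequeue(): size=1
14. dequeue(): size=0

Answer: -1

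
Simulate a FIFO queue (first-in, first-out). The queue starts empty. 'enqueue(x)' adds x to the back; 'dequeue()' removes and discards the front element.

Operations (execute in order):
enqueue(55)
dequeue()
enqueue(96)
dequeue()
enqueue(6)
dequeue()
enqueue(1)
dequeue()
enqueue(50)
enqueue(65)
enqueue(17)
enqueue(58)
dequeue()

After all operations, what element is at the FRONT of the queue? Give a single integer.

enqueue(55): queue = [55]
dequeue(): queue = []
enqueue(96): queue = [96]
dequeue(): queue = []
enqueue(6): queue = [6]
dequeue(): queue = []
enqueue(1): queue = [1]
dequeue(): queue = []
enqueue(50): queue = [50]
enqueue(65): queue = [50, 65]
enqueue(17): queue = [50, 65, 17]
enqueue(58): queue = [50, 65, 17, 58]
dequeue(): queue = [65, 17, 58]

Answer: 65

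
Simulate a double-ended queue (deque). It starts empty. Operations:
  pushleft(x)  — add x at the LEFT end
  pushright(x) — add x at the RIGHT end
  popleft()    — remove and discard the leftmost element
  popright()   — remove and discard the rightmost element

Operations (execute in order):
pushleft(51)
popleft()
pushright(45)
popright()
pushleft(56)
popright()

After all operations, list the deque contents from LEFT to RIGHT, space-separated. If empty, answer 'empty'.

Answer: empty

Derivation:
pushleft(51): [51]
popleft(): []
pushright(45): [45]
popright(): []
pushleft(56): [56]
popright(): []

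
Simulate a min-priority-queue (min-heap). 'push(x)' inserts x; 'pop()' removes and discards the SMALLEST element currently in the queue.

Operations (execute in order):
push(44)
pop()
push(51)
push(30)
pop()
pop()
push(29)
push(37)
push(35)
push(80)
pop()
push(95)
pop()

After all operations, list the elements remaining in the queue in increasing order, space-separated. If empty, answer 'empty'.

push(44): heap contents = [44]
pop() → 44: heap contents = []
push(51): heap contents = [51]
push(30): heap contents = [30, 51]
pop() → 30: heap contents = [51]
pop() → 51: heap contents = []
push(29): heap contents = [29]
push(37): heap contents = [29, 37]
push(35): heap contents = [29, 35, 37]
push(80): heap contents = [29, 35, 37, 80]
pop() → 29: heap contents = [35, 37, 80]
push(95): heap contents = [35, 37, 80, 95]
pop() → 35: heap contents = [37, 80, 95]

Answer: 37 80 95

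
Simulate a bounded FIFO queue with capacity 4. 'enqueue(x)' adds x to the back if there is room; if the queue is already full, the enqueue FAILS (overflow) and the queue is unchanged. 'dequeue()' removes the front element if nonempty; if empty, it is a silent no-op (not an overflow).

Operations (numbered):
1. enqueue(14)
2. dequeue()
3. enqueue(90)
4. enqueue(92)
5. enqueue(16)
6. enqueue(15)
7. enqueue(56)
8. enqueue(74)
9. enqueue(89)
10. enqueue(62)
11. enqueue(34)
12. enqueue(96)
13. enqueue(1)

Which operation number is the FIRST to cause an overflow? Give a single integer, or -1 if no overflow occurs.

Answer: 7

Derivation:
1. enqueue(14): size=1
2. dequeue(): size=0
3. enqueue(90): size=1
4. enqueue(92): size=2
5. enqueue(16): size=3
6. enqueue(15): size=4
7. enqueue(56): size=4=cap → OVERFLOW (fail)
8. enqueue(74): size=4=cap → OVERFLOW (fail)
9. enqueue(89): size=4=cap → OVERFLOW (fail)
10. enqueue(62): size=4=cap → OVERFLOW (fail)
11. enqueue(34): size=4=cap → OVERFLOW (fail)
12. enqueue(96): size=4=cap → OVERFLOW (fail)
13. enqueue(1): size=4=cap → OVERFLOW (fail)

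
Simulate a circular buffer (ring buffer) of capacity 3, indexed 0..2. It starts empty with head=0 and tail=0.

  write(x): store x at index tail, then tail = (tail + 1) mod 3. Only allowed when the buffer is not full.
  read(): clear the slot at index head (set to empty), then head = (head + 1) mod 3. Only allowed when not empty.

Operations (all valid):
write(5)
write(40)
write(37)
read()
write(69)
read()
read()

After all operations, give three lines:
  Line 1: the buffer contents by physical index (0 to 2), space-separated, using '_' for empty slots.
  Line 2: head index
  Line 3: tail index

write(5): buf=[5 _ _], head=0, tail=1, size=1
write(40): buf=[5 40 _], head=0, tail=2, size=2
write(37): buf=[5 40 37], head=0, tail=0, size=3
read(): buf=[_ 40 37], head=1, tail=0, size=2
write(69): buf=[69 40 37], head=1, tail=1, size=3
read(): buf=[69 _ 37], head=2, tail=1, size=2
read(): buf=[69 _ _], head=0, tail=1, size=1

Answer: 69 _ _
0
1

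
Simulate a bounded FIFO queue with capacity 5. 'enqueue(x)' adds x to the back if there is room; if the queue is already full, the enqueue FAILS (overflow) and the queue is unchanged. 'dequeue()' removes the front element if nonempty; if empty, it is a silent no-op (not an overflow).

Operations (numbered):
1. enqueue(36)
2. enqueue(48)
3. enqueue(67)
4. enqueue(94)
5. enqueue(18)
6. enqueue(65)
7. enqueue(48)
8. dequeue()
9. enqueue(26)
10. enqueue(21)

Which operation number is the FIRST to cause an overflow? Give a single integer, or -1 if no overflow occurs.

Answer: 6

Derivation:
1. enqueue(36): size=1
2. enqueue(48): size=2
3. enqueue(67): size=3
4. enqueue(94): size=4
5. enqueue(18): size=5
6. enqueue(65): size=5=cap → OVERFLOW (fail)
7. enqueue(48): size=5=cap → OVERFLOW (fail)
8. dequeue(): size=4
9. enqueue(26): size=5
10. enqueue(21): size=5=cap → OVERFLOW (fail)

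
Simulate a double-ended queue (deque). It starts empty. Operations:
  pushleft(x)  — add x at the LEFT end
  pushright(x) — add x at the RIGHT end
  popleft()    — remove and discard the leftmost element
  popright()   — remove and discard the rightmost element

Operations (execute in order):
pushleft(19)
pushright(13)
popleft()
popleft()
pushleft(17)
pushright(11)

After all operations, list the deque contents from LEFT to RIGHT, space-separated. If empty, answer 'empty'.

Answer: 17 11

Derivation:
pushleft(19): [19]
pushright(13): [19, 13]
popleft(): [13]
popleft(): []
pushleft(17): [17]
pushright(11): [17, 11]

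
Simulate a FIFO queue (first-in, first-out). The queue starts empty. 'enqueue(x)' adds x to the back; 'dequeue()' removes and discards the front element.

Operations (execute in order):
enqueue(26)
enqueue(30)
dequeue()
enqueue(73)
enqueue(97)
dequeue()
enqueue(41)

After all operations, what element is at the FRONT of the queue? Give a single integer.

Answer: 73

Derivation:
enqueue(26): queue = [26]
enqueue(30): queue = [26, 30]
dequeue(): queue = [30]
enqueue(73): queue = [30, 73]
enqueue(97): queue = [30, 73, 97]
dequeue(): queue = [73, 97]
enqueue(41): queue = [73, 97, 41]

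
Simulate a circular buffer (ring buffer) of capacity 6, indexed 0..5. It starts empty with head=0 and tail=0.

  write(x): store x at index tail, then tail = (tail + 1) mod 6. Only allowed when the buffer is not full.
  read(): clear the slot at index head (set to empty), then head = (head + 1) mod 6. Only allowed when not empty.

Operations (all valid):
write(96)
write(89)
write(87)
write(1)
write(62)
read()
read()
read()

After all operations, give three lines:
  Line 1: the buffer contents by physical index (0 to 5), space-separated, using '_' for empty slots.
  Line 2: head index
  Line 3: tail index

write(96): buf=[96 _ _ _ _ _], head=0, tail=1, size=1
write(89): buf=[96 89 _ _ _ _], head=0, tail=2, size=2
write(87): buf=[96 89 87 _ _ _], head=0, tail=3, size=3
write(1): buf=[96 89 87 1 _ _], head=0, tail=4, size=4
write(62): buf=[96 89 87 1 62 _], head=0, tail=5, size=5
read(): buf=[_ 89 87 1 62 _], head=1, tail=5, size=4
read(): buf=[_ _ 87 1 62 _], head=2, tail=5, size=3
read(): buf=[_ _ _ 1 62 _], head=3, tail=5, size=2

Answer: _ _ _ 1 62 _
3
5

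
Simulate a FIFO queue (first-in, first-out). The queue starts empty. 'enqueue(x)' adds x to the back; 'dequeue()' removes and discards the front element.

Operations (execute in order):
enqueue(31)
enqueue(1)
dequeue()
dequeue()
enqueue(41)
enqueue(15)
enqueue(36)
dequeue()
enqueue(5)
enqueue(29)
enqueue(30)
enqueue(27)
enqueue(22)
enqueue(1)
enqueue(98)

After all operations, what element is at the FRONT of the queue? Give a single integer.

enqueue(31): queue = [31]
enqueue(1): queue = [31, 1]
dequeue(): queue = [1]
dequeue(): queue = []
enqueue(41): queue = [41]
enqueue(15): queue = [41, 15]
enqueue(36): queue = [41, 15, 36]
dequeue(): queue = [15, 36]
enqueue(5): queue = [15, 36, 5]
enqueue(29): queue = [15, 36, 5, 29]
enqueue(30): queue = [15, 36, 5, 29, 30]
enqueue(27): queue = [15, 36, 5, 29, 30, 27]
enqueue(22): queue = [15, 36, 5, 29, 30, 27, 22]
enqueue(1): queue = [15, 36, 5, 29, 30, 27, 22, 1]
enqueue(98): queue = [15, 36, 5, 29, 30, 27, 22, 1, 98]

Answer: 15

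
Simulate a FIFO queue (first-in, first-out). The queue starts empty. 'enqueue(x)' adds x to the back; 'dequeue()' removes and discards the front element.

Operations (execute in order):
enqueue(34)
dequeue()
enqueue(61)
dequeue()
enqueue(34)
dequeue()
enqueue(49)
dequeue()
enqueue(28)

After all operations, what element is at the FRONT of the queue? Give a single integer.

Answer: 28

Derivation:
enqueue(34): queue = [34]
dequeue(): queue = []
enqueue(61): queue = [61]
dequeue(): queue = []
enqueue(34): queue = [34]
dequeue(): queue = []
enqueue(49): queue = [49]
dequeue(): queue = []
enqueue(28): queue = [28]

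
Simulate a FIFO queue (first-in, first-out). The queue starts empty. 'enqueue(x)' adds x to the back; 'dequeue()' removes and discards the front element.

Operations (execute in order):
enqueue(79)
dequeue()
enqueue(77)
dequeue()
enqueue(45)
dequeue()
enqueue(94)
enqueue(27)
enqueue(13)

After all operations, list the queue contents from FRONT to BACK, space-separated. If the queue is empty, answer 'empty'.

enqueue(79): [79]
dequeue(): []
enqueue(77): [77]
dequeue(): []
enqueue(45): [45]
dequeue(): []
enqueue(94): [94]
enqueue(27): [94, 27]
enqueue(13): [94, 27, 13]

Answer: 94 27 13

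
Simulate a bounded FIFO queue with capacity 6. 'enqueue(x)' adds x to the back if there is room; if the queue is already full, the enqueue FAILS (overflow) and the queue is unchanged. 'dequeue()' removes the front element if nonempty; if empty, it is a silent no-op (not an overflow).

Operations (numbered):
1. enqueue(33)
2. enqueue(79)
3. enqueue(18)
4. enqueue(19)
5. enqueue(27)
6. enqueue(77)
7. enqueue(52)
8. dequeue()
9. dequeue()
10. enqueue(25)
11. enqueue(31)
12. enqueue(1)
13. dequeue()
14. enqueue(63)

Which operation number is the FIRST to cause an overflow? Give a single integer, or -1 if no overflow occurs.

1. enqueue(33): size=1
2. enqueue(79): size=2
3. enqueue(18): size=3
4. enqueue(19): size=4
5. enqueue(27): size=5
6. enqueue(77): size=6
7. enqueue(52): size=6=cap → OVERFLOW (fail)
8. dequeue(): size=5
9. dequeue(): size=4
10. enqueue(25): size=5
11. enqueue(31): size=6
12. enqueue(1): size=6=cap → OVERFLOW (fail)
13. dequeue(): size=5
14. enqueue(63): size=6

Answer: 7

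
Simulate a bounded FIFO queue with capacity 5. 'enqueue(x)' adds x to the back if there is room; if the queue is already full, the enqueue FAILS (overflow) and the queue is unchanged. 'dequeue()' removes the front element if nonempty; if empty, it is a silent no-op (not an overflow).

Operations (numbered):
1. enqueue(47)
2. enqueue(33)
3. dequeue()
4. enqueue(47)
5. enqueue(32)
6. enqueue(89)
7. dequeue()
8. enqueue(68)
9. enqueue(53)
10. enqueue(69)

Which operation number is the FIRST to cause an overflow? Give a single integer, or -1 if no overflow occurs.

Answer: 10

Derivation:
1. enqueue(47): size=1
2. enqueue(33): size=2
3. dequeue(): size=1
4. enqueue(47): size=2
5. enqueue(32): size=3
6. enqueue(89): size=4
7. dequeue(): size=3
8. enqueue(68): size=4
9. enqueue(53): size=5
10. enqueue(69): size=5=cap → OVERFLOW (fail)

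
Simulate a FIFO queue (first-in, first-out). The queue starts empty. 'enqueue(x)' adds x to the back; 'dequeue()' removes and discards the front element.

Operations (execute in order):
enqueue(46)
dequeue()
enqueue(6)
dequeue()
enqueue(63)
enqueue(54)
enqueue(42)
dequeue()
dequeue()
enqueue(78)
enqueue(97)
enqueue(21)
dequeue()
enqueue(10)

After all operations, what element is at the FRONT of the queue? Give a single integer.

Answer: 78

Derivation:
enqueue(46): queue = [46]
dequeue(): queue = []
enqueue(6): queue = [6]
dequeue(): queue = []
enqueue(63): queue = [63]
enqueue(54): queue = [63, 54]
enqueue(42): queue = [63, 54, 42]
dequeue(): queue = [54, 42]
dequeue(): queue = [42]
enqueue(78): queue = [42, 78]
enqueue(97): queue = [42, 78, 97]
enqueue(21): queue = [42, 78, 97, 21]
dequeue(): queue = [78, 97, 21]
enqueue(10): queue = [78, 97, 21, 10]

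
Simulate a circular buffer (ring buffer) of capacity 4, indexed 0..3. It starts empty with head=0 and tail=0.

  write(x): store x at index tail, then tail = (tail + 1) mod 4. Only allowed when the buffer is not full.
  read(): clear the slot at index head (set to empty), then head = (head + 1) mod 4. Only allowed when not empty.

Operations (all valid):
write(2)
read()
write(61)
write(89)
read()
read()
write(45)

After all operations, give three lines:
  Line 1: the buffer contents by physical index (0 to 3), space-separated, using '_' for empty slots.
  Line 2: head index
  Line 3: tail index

write(2): buf=[2 _ _ _], head=0, tail=1, size=1
read(): buf=[_ _ _ _], head=1, tail=1, size=0
write(61): buf=[_ 61 _ _], head=1, tail=2, size=1
write(89): buf=[_ 61 89 _], head=1, tail=3, size=2
read(): buf=[_ _ 89 _], head=2, tail=3, size=1
read(): buf=[_ _ _ _], head=3, tail=3, size=0
write(45): buf=[_ _ _ 45], head=3, tail=0, size=1

Answer: _ _ _ 45
3
0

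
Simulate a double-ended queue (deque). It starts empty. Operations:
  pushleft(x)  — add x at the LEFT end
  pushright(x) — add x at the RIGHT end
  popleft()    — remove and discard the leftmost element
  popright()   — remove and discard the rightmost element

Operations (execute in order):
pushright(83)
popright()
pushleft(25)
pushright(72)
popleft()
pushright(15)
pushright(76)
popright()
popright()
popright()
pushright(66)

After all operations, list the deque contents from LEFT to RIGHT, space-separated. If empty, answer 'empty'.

Answer: 66

Derivation:
pushright(83): [83]
popright(): []
pushleft(25): [25]
pushright(72): [25, 72]
popleft(): [72]
pushright(15): [72, 15]
pushright(76): [72, 15, 76]
popright(): [72, 15]
popright(): [72]
popright(): []
pushright(66): [66]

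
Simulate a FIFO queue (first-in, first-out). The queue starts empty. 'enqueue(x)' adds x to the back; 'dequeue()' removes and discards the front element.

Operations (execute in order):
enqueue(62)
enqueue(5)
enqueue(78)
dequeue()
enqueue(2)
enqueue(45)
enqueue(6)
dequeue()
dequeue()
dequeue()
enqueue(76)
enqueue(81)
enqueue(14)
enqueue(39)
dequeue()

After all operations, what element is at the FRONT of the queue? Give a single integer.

Answer: 6

Derivation:
enqueue(62): queue = [62]
enqueue(5): queue = [62, 5]
enqueue(78): queue = [62, 5, 78]
dequeue(): queue = [5, 78]
enqueue(2): queue = [5, 78, 2]
enqueue(45): queue = [5, 78, 2, 45]
enqueue(6): queue = [5, 78, 2, 45, 6]
dequeue(): queue = [78, 2, 45, 6]
dequeue(): queue = [2, 45, 6]
dequeue(): queue = [45, 6]
enqueue(76): queue = [45, 6, 76]
enqueue(81): queue = [45, 6, 76, 81]
enqueue(14): queue = [45, 6, 76, 81, 14]
enqueue(39): queue = [45, 6, 76, 81, 14, 39]
dequeue(): queue = [6, 76, 81, 14, 39]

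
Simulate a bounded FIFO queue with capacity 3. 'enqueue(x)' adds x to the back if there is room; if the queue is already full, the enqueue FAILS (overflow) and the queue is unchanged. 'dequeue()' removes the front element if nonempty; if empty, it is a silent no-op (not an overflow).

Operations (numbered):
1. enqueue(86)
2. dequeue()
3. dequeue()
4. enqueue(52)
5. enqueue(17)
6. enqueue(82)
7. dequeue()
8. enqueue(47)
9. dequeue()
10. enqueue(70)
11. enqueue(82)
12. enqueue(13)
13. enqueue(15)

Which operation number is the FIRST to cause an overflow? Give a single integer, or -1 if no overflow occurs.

Answer: 11

Derivation:
1. enqueue(86): size=1
2. dequeue(): size=0
3. dequeue(): empty, no-op, size=0
4. enqueue(52): size=1
5. enqueue(17): size=2
6. enqueue(82): size=3
7. dequeue(): size=2
8. enqueue(47): size=3
9. dequeue(): size=2
10. enqueue(70): size=3
11. enqueue(82): size=3=cap → OVERFLOW (fail)
12. enqueue(13): size=3=cap → OVERFLOW (fail)
13. enqueue(15): size=3=cap → OVERFLOW (fail)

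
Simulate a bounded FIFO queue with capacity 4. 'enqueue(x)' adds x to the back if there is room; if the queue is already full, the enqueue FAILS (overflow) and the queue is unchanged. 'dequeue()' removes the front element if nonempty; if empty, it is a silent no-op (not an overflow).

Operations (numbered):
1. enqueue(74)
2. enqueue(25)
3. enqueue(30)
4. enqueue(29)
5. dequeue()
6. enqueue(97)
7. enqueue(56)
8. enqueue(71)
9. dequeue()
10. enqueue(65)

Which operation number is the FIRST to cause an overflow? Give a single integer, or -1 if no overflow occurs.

1. enqueue(74): size=1
2. enqueue(25): size=2
3. enqueue(30): size=3
4. enqueue(29): size=4
5. dequeue(): size=3
6. enqueue(97): size=4
7. enqueue(56): size=4=cap → OVERFLOW (fail)
8. enqueue(71): size=4=cap → OVERFLOW (fail)
9. dequeue(): size=3
10. enqueue(65): size=4

Answer: 7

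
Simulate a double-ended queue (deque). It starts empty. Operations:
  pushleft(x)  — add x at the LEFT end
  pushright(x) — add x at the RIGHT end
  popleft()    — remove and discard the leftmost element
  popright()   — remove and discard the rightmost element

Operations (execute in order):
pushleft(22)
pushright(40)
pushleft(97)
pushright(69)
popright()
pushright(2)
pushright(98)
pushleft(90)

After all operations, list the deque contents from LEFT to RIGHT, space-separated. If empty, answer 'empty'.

pushleft(22): [22]
pushright(40): [22, 40]
pushleft(97): [97, 22, 40]
pushright(69): [97, 22, 40, 69]
popright(): [97, 22, 40]
pushright(2): [97, 22, 40, 2]
pushright(98): [97, 22, 40, 2, 98]
pushleft(90): [90, 97, 22, 40, 2, 98]

Answer: 90 97 22 40 2 98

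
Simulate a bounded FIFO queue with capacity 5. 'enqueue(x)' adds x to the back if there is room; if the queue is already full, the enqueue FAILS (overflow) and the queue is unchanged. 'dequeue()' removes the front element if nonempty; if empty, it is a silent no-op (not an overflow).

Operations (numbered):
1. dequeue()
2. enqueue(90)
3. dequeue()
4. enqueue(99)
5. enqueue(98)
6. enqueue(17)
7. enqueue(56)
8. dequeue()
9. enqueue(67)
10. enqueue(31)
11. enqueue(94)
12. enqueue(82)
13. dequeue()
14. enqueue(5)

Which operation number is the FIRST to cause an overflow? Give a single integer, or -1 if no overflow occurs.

Answer: 11

Derivation:
1. dequeue(): empty, no-op, size=0
2. enqueue(90): size=1
3. dequeue(): size=0
4. enqueue(99): size=1
5. enqueue(98): size=2
6. enqueue(17): size=3
7. enqueue(56): size=4
8. dequeue(): size=3
9. enqueue(67): size=4
10. enqueue(31): size=5
11. enqueue(94): size=5=cap → OVERFLOW (fail)
12. enqueue(82): size=5=cap → OVERFLOW (fail)
13. dequeue(): size=4
14. enqueue(5): size=5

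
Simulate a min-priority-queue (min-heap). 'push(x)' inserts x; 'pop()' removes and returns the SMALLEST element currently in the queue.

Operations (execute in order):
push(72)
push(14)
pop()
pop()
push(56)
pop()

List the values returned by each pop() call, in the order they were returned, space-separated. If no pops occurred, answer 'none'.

Answer: 14 72 56

Derivation:
push(72): heap contents = [72]
push(14): heap contents = [14, 72]
pop() → 14: heap contents = [72]
pop() → 72: heap contents = []
push(56): heap contents = [56]
pop() → 56: heap contents = []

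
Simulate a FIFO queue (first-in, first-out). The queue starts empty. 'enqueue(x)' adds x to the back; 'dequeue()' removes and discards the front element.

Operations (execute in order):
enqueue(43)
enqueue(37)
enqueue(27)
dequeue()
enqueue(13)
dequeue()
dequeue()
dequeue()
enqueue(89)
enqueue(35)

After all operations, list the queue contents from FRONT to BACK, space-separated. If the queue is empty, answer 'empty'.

enqueue(43): [43]
enqueue(37): [43, 37]
enqueue(27): [43, 37, 27]
dequeue(): [37, 27]
enqueue(13): [37, 27, 13]
dequeue(): [27, 13]
dequeue(): [13]
dequeue(): []
enqueue(89): [89]
enqueue(35): [89, 35]

Answer: 89 35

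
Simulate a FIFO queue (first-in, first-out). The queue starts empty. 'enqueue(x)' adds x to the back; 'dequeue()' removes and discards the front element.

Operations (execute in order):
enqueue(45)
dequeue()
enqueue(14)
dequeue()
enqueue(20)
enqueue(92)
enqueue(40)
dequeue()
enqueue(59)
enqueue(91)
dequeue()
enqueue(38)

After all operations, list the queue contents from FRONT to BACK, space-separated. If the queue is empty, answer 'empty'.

enqueue(45): [45]
dequeue(): []
enqueue(14): [14]
dequeue(): []
enqueue(20): [20]
enqueue(92): [20, 92]
enqueue(40): [20, 92, 40]
dequeue(): [92, 40]
enqueue(59): [92, 40, 59]
enqueue(91): [92, 40, 59, 91]
dequeue(): [40, 59, 91]
enqueue(38): [40, 59, 91, 38]

Answer: 40 59 91 38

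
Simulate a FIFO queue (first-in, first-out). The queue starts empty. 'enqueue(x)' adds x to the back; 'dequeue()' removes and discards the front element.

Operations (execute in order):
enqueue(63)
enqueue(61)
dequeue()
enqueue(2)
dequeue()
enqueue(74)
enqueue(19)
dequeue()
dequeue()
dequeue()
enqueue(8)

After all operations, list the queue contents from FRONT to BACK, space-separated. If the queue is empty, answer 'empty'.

Answer: 8

Derivation:
enqueue(63): [63]
enqueue(61): [63, 61]
dequeue(): [61]
enqueue(2): [61, 2]
dequeue(): [2]
enqueue(74): [2, 74]
enqueue(19): [2, 74, 19]
dequeue(): [74, 19]
dequeue(): [19]
dequeue(): []
enqueue(8): [8]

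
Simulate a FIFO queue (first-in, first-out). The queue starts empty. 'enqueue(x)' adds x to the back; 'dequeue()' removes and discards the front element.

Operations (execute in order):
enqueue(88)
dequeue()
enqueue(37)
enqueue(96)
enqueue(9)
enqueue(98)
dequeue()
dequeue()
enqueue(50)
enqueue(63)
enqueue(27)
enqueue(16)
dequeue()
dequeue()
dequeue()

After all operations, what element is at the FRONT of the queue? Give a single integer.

Answer: 63

Derivation:
enqueue(88): queue = [88]
dequeue(): queue = []
enqueue(37): queue = [37]
enqueue(96): queue = [37, 96]
enqueue(9): queue = [37, 96, 9]
enqueue(98): queue = [37, 96, 9, 98]
dequeue(): queue = [96, 9, 98]
dequeue(): queue = [9, 98]
enqueue(50): queue = [9, 98, 50]
enqueue(63): queue = [9, 98, 50, 63]
enqueue(27): queue = [9, 98, 50, 63, 27]
enqueue(16): queue = [9, 98, 50, 63, 27, 16]
dequeue(): queue = [98, 50, 63, 27, 16]
dequeue(): queue = [50, 63, 27, 16]
dequeue(): queue = [63, 27, 16]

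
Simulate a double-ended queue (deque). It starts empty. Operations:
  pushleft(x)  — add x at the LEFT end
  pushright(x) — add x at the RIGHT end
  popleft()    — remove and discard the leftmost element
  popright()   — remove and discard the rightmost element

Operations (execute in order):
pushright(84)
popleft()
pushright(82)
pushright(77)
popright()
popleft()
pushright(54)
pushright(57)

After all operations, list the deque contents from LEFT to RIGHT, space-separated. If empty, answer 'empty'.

pushright(84): [84]
popleft(): []
pushright(82): [82]
pushright(77): [82, 77]
popright(): [82]
popleft(): []
pushright(54): [54]
pushright(57): [54, 57]

Answer: 54 57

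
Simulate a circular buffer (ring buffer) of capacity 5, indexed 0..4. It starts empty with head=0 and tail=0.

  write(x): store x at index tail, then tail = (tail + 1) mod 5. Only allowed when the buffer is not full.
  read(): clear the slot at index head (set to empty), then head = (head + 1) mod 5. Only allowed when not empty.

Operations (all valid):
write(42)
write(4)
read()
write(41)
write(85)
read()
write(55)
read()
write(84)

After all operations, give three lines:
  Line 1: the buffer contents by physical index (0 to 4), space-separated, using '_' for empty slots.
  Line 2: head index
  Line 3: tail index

Answer: 84 _ _ 85 55
3
1

Derivation:
write(42): buf=[42 _ _ _ _], head=0, tail=1, size=1
write(4): buf=[42 4 _ _ _], head=0, tail=2, size=2
read(): buf=[_ 4 _ _ _], head=1, tail=2, size=1
write(41): buf=[_ 4 41 _ _], head=1, tail=3, size=2
write(85): buf=[_ 4 41 85 _], head=1, tail=4, size=3
read(): buf=[_ _ 41 85 _], head=2, tail=4, size=2
write(55): buf=[_ _ 41 85 55], head=2, tail=0, size=3
read(): buf=[_ _ _ 85 55], head=3, tail=0, size=2
write(84): buf=[84 _ _ 85 55], head=3, tail=1, size=3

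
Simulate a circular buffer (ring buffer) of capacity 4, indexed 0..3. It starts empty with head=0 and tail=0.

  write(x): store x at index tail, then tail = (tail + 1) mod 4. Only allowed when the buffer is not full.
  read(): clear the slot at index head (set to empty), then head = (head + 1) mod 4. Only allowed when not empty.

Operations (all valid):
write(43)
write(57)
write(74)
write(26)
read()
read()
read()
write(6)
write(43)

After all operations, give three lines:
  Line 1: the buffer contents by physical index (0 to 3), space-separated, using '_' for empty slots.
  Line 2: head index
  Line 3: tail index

Answer: 6 43 _ 26
3
2

Derivation:
write(43): buf=[43 _ _ _], head=0, tail=1, size=1
write(57): buf=[43 57 _ _], head=0, tail=2, size=2
write(74): buf=[43 57 74 _], head=0, tail=3, size=3
write(26): buf=[43 57 74 26], head=0, tail=0, size=4
read(): buf=[_ 57 74 26], head=1, tail=0, size=3
read(): buf=[_ _ 74 26], head=2, tail=0, size=2
read(): buf=[_ _ _ 26], head=3, tail=0, size=1
write(6): buf=[6 _ _ 26], head=3, tail=1, size=2
write(43): buf=[6 43 _ 26], head=3, tail=2, size=3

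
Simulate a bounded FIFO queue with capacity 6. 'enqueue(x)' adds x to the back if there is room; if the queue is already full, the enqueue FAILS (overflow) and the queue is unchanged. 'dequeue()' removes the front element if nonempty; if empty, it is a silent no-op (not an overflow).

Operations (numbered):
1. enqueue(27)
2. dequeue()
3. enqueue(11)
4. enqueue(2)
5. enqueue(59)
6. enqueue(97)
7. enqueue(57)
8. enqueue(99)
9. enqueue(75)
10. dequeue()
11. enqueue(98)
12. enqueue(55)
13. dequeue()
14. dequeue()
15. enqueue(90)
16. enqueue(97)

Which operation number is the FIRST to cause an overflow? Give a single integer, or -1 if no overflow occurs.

Answer: 9

Derivation:
1. enqueue(27): size=1
2. dequeue(): size=0
3. enqueue(11): size=1
4. enqueue(2): size=2
5. enqueue(59): size=3
6. enqueue(97): size=4
7. enqueue(57): size=5
8. enqueue(99): size=6
9. enqueue(75): size=6=cap → OVERFLOW (fail)
10. dequeue(): size=5
11. enqueue(98): size=6
12. enqueue(55): size=6=cap → OVERFLOW (fail)
13. dequeue(): size=5
14. dequeue(): size=4
15. enqueue(90): size=5
16. enqueue(97): size=6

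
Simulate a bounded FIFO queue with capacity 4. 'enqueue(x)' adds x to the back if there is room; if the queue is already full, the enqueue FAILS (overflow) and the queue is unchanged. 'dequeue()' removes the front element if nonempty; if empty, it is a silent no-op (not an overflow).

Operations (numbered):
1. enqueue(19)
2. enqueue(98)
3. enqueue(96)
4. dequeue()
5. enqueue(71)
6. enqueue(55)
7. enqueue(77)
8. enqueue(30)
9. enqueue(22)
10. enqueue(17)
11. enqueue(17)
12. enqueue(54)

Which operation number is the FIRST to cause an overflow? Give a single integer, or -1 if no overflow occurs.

Answer: 7

Derivation:
1. enqueue(19): size=1
2. enqueue(98): size=2
3. enqueue(96): size=3
4. dequeue(): size=2
5. enqueue(71): size=3
6. enqueue(55): size=4
7. enqueue(77): size=4=cap → OVERFLOW (fail)
8. enqueue(30): size=4=cap → OVERFLOW (fail)
9. enqueue(22): size=4=cap → OVERFLOW (fail)
10. enqueue(17): size=4=cap → OVERFLOW (fail)
11. enqueue(17): size=4=cap → OVERFLOW (fail)
12. enqueue(54): size=4=cap → OVERFLOW (fail)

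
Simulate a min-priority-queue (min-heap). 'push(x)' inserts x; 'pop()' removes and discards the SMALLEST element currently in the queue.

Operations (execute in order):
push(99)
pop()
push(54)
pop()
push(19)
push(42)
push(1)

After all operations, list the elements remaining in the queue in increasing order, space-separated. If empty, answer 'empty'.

Answer: 1 19 42

Derivation:
push(99): heap contents = [99]
pop() → 99: heap contents = []
push(54): heap contents = [54]
pop() → 54: heap contents = []
push(19): heap contents = [19]
push(42): heap contents = [19, 42]
push(1): heap contents = [1, 19, 42]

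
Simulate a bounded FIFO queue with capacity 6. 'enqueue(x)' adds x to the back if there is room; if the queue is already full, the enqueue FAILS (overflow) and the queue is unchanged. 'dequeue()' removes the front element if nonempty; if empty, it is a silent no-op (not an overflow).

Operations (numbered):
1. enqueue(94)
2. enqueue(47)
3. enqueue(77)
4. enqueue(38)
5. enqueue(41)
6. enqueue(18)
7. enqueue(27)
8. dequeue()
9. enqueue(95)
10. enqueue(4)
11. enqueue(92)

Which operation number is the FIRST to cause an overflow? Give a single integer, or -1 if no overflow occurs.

Answer: 7

Derivation:
1. enqueue(94): size=1
2. enqueue(47): size=2
3. enqueue(77): size=3
4. enqueue(38): size=4
5. enqueue(41): size=5
6. enqueue(18): size=6
7. enqueue(27): size=6=cap → OVERFLOW (fail)
8. dequeue(): size=5
9. enqueue(95): size=6
10. enqueue(4): size=6=cap → OVERFLOW (fail)
11. enqueue(92): size=6=cap → OVERFLOW (fail)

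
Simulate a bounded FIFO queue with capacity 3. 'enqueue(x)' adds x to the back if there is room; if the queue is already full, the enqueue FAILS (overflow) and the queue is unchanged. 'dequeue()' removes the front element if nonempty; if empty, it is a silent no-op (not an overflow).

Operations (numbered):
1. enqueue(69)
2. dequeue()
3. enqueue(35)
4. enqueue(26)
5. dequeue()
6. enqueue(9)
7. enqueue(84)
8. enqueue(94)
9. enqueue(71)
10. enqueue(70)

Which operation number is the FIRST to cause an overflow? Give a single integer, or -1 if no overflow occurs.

1. enqueue(69): size=1
2. dequeue(): size=0
3. enqueue(35): size=1
4. enqueue(26): size=2
5. dequeue(): size=1
6. enqueue(9): size=2
7. enqueue(84): size=3
8. enqueue(94): size=3=cap → OVERFLOW (fail)
9. enqueue(71): size=3=cap → OVERFLOW (fail)
10. enqueue(70): size=3=cap → OVERFLOW (fail)

Answer: 8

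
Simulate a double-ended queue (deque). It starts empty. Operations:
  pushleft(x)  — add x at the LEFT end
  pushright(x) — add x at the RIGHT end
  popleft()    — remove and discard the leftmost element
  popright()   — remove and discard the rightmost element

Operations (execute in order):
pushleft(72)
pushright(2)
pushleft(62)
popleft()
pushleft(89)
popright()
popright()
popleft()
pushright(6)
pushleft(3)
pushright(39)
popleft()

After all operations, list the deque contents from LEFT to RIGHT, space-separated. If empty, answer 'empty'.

pushleft(72): [72]
pushright(2): [72, 2]
pushleft(62): [62, 72, 2]
popleft(): [72, 2]
pushleft(89): [89, 72, 2]
popright(): [89, 72]
popright(): [89]
popleft(): []
pushright(6): [6]
pushleft(3): [3, 6]
pushright(39): [3, 6, 39]
popleft(): [6, 39]

Answer: 6 39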